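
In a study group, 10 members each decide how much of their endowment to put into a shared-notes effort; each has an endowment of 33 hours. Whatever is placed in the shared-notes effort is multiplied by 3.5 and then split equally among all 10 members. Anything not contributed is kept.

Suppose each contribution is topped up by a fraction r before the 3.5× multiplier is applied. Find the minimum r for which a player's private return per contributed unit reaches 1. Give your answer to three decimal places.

1.857

With matching at rate r, one contributed unit becomes (1 + r) in the shared-notes effort and returns 3.5 × (1 + r) / 10 to the contributor.
Setting this equal to 1: 1 + r = 10/3.5 = 2.8571.
So the minimum matching rate is r = 2.8571 − 1 = 1.857.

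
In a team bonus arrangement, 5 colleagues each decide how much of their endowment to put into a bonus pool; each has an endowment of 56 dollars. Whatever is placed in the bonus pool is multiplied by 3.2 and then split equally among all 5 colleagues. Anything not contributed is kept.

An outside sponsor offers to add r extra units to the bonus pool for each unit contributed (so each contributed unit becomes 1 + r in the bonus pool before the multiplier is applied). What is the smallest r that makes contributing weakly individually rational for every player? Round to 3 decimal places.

With matching at rate r, one contributed unit becomes (1 + r) in the bonus pool and returns 3.2 × (1 + r) / 5 to the contributor.
Setting this equal to 1: 1 + r = 5/3.2 = 1.5625.
So the minimum matching rate is r = 1.5625 − 1 = 0.563.

0.563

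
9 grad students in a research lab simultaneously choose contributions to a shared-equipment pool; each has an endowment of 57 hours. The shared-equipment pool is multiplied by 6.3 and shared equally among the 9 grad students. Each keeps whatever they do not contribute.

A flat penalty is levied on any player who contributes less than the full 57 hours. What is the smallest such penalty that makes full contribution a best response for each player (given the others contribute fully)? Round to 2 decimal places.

Given the others contribute fully, the best deviation is to contribute 0 (any partial contribution still incurs the fine and gives up units whose private return 0.7000 is below 1).
Deviating from 57 to 0 saves 57 hours but forfeits the deviator's share of the drop in the shared-equipment pool: 6.3/9 × 57 = 39.90.
So the deviation gain is 57 − 39.90 = 17.10, and the fine must be at least 17.10 hours to wipe it out.

17.10 hours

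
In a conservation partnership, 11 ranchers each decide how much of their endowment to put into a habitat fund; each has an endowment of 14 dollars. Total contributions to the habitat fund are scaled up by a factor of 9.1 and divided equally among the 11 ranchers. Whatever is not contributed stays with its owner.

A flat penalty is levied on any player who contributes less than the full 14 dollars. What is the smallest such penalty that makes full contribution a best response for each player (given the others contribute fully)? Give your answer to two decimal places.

Given the others contribute fully, the best deviation is to contribute 0 (any partial contribution still incurs the fine and gives up units whose private return 0.8273 is below 1).
Deviating from 14 to 0 saves 14 dollars but forfeits the deviator's share of the drop in the habitat fund: 9.1/11 × 14 = 11.58.
So the deviation gain is 14 − 11.58 = 2.42, and the fine must be at least 2.42 dollars to wipe it out.

2.42 dollars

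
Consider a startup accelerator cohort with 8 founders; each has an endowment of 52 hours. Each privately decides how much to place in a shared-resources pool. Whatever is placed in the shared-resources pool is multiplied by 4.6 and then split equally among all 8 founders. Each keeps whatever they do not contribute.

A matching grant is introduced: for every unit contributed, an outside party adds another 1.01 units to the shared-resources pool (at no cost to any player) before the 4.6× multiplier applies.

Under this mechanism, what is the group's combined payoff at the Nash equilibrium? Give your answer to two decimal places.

3846.34 hours

Under the mechanism each unit contributed yields 4.6 × 2.01 / 8 = 1.1558 back to its contributor per unit of net cost, which exceeds 1, making full contribution the dominant choice for everyone.
So the Nash equilibrium is full contribution by all 8; the group earns 4.6 × 2.01 × 416 = 3846.34.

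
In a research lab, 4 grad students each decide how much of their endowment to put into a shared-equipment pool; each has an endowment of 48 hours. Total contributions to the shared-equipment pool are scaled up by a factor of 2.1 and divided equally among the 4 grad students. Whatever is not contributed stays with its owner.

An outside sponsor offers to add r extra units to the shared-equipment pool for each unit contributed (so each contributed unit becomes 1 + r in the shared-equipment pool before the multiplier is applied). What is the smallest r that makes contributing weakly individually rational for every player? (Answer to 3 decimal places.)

0.905

With matching at rate r, one contributed unit becomes (1 + r) in the shared-equipment pool and returns 2.1 × (1 + r) / 4 to the contributor.
Setting this equal to 1: 1 + r = 4/2.1 = 1.9048.
So the minimum matching rate is r = 1.9048 − 1 = 0.905.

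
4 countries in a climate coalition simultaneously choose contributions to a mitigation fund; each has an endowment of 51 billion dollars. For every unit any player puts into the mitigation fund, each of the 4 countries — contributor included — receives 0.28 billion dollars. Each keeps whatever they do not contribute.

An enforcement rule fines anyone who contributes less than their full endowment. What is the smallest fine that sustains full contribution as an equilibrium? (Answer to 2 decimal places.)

36.72 billion dollars

Given the others contribute fully, the best deviation is to contribute 0 (any partial contribution still incurs the fine and gives up units whose private return 0.28 is below 1).
Deviating from 51 to 0 saves 51 billion dollars but forfeits the deviator's share of the drop in the mitigation fund: 0.28 × 51 = 14.28.
So the deviation gain is 51 − 14.28 = 36.72, and the fine must be at least 36.72 billion dollars to wipe it out.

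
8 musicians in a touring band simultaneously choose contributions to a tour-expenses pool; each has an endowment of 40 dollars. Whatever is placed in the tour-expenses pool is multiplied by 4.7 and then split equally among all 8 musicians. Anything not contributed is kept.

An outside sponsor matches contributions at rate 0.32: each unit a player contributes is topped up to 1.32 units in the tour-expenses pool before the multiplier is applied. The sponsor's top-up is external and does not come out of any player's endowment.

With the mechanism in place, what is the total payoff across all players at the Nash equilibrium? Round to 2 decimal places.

With the mechanism, a contributed unit returns 4.7 × 1.32 / 8 = 0.7755 per unit of net cost — still below 1 — so contributing 0 remains dominant for every player.
Everyone keeps their endowment and the group total is 8 × 40 = 320.

320.00 dollars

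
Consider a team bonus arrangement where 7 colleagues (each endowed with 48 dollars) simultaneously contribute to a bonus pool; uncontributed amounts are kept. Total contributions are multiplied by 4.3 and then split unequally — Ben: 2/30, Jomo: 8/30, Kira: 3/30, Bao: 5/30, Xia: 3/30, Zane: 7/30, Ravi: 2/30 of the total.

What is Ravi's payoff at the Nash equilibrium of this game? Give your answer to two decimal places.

Each unit j contributes comes back to j as 4.3 × (j's share), so j prefers to contribute only if that share exceeds 1/4.3 = 0.2326; otherwise keeping the unit dominates.
The shares above 0.2326 belong to Jomo and Zane, contributing 48 each; the remaining 5 contribute 0. Total contributed: 96.
Ravi keeps 48 and receives 4.3 × 96 × 2/30 = 27.52 from the bonus pool, for a payoff of 75.52.

75.52 dollars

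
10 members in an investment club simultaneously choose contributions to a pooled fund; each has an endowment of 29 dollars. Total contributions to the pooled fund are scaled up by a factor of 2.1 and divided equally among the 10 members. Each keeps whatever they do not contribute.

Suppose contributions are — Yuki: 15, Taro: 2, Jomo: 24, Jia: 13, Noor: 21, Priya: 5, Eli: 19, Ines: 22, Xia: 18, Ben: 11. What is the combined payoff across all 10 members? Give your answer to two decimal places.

Total contributed: 15 + 2 + 24 + 13 + 21 + 5 + 19 + 22 + 18 + 11 = 150; total kept: 10 × 29 − 150 = 140.
The pooled fund pays out 2.1 × 150 = 315.00 in aggregate.
Group total = 140 + 315.00 = 455.00.

455.00 dollars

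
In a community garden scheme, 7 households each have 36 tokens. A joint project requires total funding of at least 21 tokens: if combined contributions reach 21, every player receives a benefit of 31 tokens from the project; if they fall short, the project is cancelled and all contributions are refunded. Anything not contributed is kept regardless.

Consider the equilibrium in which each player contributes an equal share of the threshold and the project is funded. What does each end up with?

64 tokens

Equal share of the threshold: 21/7 = 3.
At this profile no one gains by cutting their contribution: any cut drops the total below 21, the project is cancelled, contributions are refunded, and the deviator ends with 36, which is less than 36 − 3 + 31 = 64. Contributing more than 3 just wastes the excess. So contributing exactly 3 is a best response.
Each player's payoff: 36 − 3 + 31 = 64.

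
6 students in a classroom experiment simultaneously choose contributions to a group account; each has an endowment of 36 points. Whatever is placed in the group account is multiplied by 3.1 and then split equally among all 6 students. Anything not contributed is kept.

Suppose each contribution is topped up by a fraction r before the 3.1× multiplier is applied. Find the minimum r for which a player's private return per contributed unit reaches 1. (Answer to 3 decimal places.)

0.935

With matching at rate r, one contributed unit becomes (1 + r) in the group account and returns 3.1 × (1 + r) / 6 to the contributor.
Setting this equal to 1: 1 + r = 6/3.1 = 1.9355.
So the minimum matching rate is r = 1.9355 − 1 = 0.935.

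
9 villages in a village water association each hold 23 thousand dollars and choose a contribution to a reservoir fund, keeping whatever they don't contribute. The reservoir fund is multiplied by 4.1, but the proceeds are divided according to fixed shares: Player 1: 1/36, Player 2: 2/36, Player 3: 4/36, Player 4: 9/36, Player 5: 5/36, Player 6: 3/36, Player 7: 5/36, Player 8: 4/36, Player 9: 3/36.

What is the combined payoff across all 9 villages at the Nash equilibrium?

278.30 thousand dollars

For player j, contributing a unit is worthwhile iff 4.1 × (j's share) ≥ 1, i.e. iff j's share is at least 0.2439.
The only share above 0.2439 is Player 4's 9/36, contributing 23; the remaining 8 contribute 0. Total contributed: 23.
The reservoir fund pays out 4.1 × 23 = 94.30 in total (split across the unequal shares, but the aggregate is all that matters for the group sum).
The 8 free-riders keep 23 each, adding 184. Group total = 184 + 94.30 = 278.30.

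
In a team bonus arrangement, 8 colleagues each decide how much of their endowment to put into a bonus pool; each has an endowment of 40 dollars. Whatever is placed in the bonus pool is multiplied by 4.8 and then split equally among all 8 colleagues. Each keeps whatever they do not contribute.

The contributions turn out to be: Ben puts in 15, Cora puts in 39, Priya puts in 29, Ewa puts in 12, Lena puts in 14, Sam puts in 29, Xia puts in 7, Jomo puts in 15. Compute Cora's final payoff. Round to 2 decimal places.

97.00 dollars

Total contributed: 15 + 39 + 29 + 12 + 14 + 29 + 7 + 15 = 160.
Each receives 4.8 × 160 / 8 = 96.00 from the bonus pool.
Cora keeps 40 − 39 = 1, so Cora's payoff is 1 + 96.00 = 97.00.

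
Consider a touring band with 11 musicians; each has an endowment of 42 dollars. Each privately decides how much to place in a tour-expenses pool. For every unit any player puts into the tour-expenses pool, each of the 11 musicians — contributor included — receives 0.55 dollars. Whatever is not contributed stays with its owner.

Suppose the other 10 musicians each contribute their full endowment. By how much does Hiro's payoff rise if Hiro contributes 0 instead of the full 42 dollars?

Switching from a contribution of 42 to 0 lets Hiro keep an extra 42 dollars, but lowers the tour-expenses pool by 42, which costs Hiro their own share of that drop: 0.55 × 42 = 23.10.
Net gain = 42 − 23.10 = 18.90. The private return per contributed unit (0.55) is below 1, so free-riding is indeed the best response regardless of what the others do.

18.90 dollars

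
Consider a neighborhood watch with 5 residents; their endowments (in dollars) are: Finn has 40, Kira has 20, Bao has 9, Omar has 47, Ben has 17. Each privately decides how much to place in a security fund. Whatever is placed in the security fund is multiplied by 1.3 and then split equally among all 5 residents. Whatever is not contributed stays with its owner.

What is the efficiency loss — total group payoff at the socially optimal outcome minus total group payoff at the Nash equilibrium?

39.90 dollars

The private return per contributed unit is 1.3/5 = 0.2600 < 1 for every player regardless of endowment, so the Nash equilibrium is zero contribution and the group total is Σ E_j = 40 + 20 + 9 + 47 + 17 = 133.
Each contributed unit returns 1.300 to the group, so the social optimum is full contribution by everyone: group total = 1.300 × 133 = 172.90.
Efficiency loss = (1.300 − 1) × 133 = 39.90.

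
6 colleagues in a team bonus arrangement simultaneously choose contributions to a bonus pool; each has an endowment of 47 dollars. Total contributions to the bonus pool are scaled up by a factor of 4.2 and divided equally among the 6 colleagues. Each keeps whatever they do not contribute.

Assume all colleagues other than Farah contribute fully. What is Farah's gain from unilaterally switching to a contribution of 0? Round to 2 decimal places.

Switching from a contribution of 47 to 0 lets Farah keep an extra 47 dollars, but lowers the bonus pool by 47, which costs Farah their own share of that drop: 4.2/6 × 47 = 32.90.
Net gain = 47 − 32.90 = 14.10. The private return per contributed unit (0.7000) is below 1, so free-riding is indeed the best response regardless of what the others do.

14.10 dollars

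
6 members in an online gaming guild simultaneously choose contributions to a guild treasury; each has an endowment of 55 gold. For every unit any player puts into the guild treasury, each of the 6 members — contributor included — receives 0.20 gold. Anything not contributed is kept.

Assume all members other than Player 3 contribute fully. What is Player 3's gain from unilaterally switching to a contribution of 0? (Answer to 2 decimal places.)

Switching from a contribution of 55 to 0 lets Player 3 keep an extra 55 gold, but lowers the guild treasury by 55, which costs Player 3 their own share of that drop: 0.20 × 55 = 11.00.
Net gain = 55 − 11.00 = 44.00. The private return per contributed unit (0.20) is below 1, so free-riding is indeed the best response regardless of what the others do.

44.00 gold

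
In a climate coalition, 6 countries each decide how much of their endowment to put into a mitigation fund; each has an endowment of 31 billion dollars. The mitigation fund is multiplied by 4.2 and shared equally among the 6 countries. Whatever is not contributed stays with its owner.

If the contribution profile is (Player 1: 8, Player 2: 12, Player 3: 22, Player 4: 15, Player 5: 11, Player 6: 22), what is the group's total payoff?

474.00 billion dollars

Total contributed: 8 + 12 + 22 + 15 + 11 + 22 = 90; total kept: 6 × 31 − 90 = 96.
The mitigation fund pays out 4.2 × 90 = 378.00 in aggregate.
Group total = 96 + 378.00 = 474.00.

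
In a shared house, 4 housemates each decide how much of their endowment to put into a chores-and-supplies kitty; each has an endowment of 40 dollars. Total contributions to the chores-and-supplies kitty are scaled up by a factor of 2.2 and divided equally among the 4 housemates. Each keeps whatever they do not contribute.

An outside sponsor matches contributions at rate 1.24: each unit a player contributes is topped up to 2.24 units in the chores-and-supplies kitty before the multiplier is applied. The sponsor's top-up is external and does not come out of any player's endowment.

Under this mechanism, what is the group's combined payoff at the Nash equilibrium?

The effective private return per unit is now 2.2 × 2.24 / 4 = 1.2320 > 1, so every player's dominant strategy flips to full contribution.
At the Nash equilibrium everyone contributes 40. Group total payoff = 2.2 × 2.24 × 160 = 788.48.

788.48 dollars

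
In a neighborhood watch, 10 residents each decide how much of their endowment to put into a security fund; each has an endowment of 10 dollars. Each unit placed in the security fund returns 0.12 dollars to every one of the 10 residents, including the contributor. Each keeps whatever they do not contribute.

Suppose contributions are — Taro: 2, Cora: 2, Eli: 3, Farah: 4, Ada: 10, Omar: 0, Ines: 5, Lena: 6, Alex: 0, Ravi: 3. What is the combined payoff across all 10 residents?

Total contributed: 2 + 2 + 3 + 4 + 10 + 0 + 5 + 6 + 0 + 3 = 35; total kept: 10 × 10 − 35 = 65.
The security fund pays out 0.12 × 10 × 35 = 42.00 in aggregate.
Group total = 65 + 42.00 = 107.00.

107.00 dollars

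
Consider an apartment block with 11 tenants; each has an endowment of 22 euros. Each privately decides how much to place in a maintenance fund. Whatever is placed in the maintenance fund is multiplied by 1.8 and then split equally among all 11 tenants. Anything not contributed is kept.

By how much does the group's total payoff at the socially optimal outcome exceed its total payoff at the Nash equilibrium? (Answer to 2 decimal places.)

193.60 euros

Each contributed unit returns 1.8/11 = 0.1636 to its contributor — below 1 — so contributing 0 is dominant for every player. At the Nash equilibrium everyone keeps their 22, and the group total is 11 × 22 = 242.
Each contributed unit returns 1.800 to the group as a whole (0.1636 to each of 11 players), which exceeds 1, so the social optimum is full contribution: group total = 1.800 × 242 = 435.60.
Efficiency loss = 435.60 − 242 = 193.60.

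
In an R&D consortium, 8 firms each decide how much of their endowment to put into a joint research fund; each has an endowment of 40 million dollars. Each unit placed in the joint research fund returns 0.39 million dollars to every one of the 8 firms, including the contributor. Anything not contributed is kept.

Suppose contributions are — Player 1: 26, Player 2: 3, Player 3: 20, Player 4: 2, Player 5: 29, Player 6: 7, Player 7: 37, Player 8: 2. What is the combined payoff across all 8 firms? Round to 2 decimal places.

587.12 million dollars

Total contributed: 26 + 3 + 20 + 2 + 29 + 7 + 37 + 2 = 126; total kept: 8 × 40 − 126 = 194.
The joint research fund pays out 0.39 × 8 × 126 = 393.12 in aggregate.
Group total = 194 + 393.12 = 587.12.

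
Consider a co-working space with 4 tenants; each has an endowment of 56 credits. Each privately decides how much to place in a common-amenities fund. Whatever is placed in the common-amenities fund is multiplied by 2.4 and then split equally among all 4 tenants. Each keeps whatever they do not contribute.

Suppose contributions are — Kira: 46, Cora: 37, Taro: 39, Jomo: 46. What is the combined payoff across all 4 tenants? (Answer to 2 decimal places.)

Total contributed: 46 + 37 + 39 + 46 = 168; total kept: 4 × 56 − 168 = 56.
The common-amenities fund pays out 2.4 × 168 = 403.20 in aggregate.
Group total = 56 + 403.20 = 459.20.

459.20 credits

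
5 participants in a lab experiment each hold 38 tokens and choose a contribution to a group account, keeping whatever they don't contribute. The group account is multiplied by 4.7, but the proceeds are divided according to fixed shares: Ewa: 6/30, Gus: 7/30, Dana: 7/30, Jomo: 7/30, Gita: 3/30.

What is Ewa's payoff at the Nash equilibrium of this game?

Each unit j contributes comes back to j as 4.7 × (j's share), so j prefers to contribute only if that share exceeds 1/4.7 = 0.2128; otherwise keeping the unit dominates.
The shares above 0.2128 belong to Gus, Dana and Jomo, contributing 38 each; the remaining 2 contribute 0. Total contributed: 114.
Ewa keeps 38 and receives 4.7 × 114 × 6/30 = 107.16 from the group account, for a payoff of 145.16.

145.16 tokens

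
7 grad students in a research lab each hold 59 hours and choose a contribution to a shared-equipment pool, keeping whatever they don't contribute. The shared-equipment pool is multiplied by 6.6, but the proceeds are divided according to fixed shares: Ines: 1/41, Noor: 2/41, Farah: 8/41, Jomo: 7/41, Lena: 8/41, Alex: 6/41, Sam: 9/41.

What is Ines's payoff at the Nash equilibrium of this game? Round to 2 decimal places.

A player with share s gets back 6.6·s per unit contributed, so full contribution is dominant for anyone with s > 1/6.6 = 0.1515 and zero contribution is dominant for anyone below.
Farah, Jomo, Lena and Sam clear that bar, contributing 59 each; the remaining 3 contribute 0. Total contributed: 236.
Ines keeps 59 and receives 6.6 × 236 × 1/41 = 37.99 from the shared-equipment pool, for a payoff of 96.99.

96.99 hours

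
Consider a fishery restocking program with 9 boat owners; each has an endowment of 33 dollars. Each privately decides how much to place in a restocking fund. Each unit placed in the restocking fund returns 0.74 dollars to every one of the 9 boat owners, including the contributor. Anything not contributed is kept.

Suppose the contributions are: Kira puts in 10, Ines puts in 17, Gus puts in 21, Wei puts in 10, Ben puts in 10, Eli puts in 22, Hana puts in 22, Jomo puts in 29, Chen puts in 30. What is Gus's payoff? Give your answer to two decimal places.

Total contributed: 10 + 17 + 21 + 10 + 10 + 22 + 22 + 29 + 30 = 171.
Each receives 0.74 × 171 = 126.54 from the restocking fund.
Gus keeps 33 − 21 = 12, so Gus's payoff is 12 + 126.54 = 138.54.

138.54 dollars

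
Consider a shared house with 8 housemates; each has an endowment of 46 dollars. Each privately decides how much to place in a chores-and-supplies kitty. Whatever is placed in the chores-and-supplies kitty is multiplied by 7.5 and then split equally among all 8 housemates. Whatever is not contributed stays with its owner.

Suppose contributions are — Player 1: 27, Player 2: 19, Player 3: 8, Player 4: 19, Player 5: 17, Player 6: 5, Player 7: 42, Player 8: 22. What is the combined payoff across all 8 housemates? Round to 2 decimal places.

1401.50 dollars

Total contributed: 27 + 19 + 8 + 19 + 17 + 5 + 42 + 22 = 159; total kept: 8 × 46 − 159 = 209.
The chores-and-supplies kitty pays out 7.5 × 159 = 1192.50 in aggregate.
Group total = 209 + 1192.50 = 1401.50.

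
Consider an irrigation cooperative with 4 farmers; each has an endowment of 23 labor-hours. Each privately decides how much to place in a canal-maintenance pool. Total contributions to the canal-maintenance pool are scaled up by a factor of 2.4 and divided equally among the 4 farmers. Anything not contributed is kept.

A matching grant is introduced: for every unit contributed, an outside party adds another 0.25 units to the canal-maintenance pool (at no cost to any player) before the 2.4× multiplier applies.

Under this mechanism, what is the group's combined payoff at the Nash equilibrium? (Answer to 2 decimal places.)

The effective private return is 2.4 × 1.25 / 4 = 0.7500, which is still under 1, so the mechanism doesn't change anyone's dominant strategy: zero contribution.
At the Nash equilibrium no one contributes; group total payoff = 4 × 23 = 92.

92.00 labor-hours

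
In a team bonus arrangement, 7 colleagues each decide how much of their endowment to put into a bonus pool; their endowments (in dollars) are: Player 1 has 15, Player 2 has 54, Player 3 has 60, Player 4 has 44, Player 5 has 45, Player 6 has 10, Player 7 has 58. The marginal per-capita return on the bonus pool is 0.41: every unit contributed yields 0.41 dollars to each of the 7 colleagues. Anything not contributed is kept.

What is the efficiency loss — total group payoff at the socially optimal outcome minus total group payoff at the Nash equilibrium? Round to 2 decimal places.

The private return per contributed unit is 0.41 < 1 for everyone, so the Nash equilibrium is zero contribution and the group total is Σ E_j = 15 + 54 + 60 + 44 + 45 + 10 + 58 = 286.
Each contributed unit returns 2.870 to the group, so the social optimum is full contribution by everyone: group total = 2.870 × 286 = 820.82.
Efficiency loss = (2.870 − 1) × 286 = 534.82.

534.82 dollars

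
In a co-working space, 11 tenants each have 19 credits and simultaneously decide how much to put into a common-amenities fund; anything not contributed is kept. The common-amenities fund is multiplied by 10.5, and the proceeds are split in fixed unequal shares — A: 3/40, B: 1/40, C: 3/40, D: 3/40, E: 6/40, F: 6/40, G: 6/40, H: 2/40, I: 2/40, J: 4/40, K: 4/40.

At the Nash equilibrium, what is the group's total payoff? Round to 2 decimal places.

A player with share s gets back 10.5·s per unit contributed, so full contribution is dominant for anyone with s > 1/10.5 = 0.0952 and zero contribution is dominant for anyone below.
E, F, G, J and K are above the threshold, contributing 19 each; the remaining 6 contribute 0. Total contributed: 95.
The common-amenities fund pays out 10.5 × 95 = 997.50 in total (split across the unequal shares, but the aggregate is all that matters for the group sum).
The 6 free-riders keep 19 each, adding 114. Group total = 114 + 997.50 = 1111.50.

1111.50 credits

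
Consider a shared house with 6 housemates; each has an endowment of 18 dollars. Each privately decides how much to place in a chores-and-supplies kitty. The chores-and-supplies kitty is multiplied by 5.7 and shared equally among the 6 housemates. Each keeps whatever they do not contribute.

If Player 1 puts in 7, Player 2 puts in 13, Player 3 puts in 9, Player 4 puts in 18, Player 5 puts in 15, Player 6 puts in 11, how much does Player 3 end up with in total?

78.35 dollars

Total contributed: 7 + 13 + 9 + 18 + 15 + 11 = 73.
Each receives 5.7 × 73 / 6 = 69.35 from the chores-and-supplies kitty.
Player 3 keeps 18 − 9 = 9, so Player 3's payoff is 9 + 69.35 = 78.35.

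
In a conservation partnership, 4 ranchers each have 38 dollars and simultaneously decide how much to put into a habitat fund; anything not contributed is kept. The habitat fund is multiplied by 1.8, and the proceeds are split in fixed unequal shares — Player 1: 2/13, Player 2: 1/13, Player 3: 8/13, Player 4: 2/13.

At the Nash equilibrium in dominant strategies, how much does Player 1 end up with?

48.52 dollars

Player j's private return per contributed unit is 1.8 × (j's share). Contributing is weakly dominant for j when that share is at least 1/1.8 = 0.5556, and contributing 0 is dominant otherwise.
The only share above 0.5556 is Player 3's 8/13, contributing 38; the remaining 3 contribute 0. Total contributed: 38.
Player 1 keeps 38 and receives 1.8 × 38 × 2/13 = 10.52 from the habitat fund, for a payoff of 48.52.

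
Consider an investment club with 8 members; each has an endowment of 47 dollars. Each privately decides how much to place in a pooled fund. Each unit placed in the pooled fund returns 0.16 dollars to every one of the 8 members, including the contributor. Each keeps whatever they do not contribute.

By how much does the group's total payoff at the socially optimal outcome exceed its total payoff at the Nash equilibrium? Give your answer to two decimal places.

The private return per contributed unit is 0.16 < 1, so contributing 0 is dominant for every player. At the Nash equilibrium everyone keeps their 47, and the group total is 8 × 47 = 376.
Each contributed unit returns 1.280 to the group as a whole (0.16 to each of 8 players), which exceeds 1, so the social optimum is full contribution: group total = 1.280 × 376 = 481.28.
Efficiency loss = 481.28 − 376 = 105.28.

105.28 dollars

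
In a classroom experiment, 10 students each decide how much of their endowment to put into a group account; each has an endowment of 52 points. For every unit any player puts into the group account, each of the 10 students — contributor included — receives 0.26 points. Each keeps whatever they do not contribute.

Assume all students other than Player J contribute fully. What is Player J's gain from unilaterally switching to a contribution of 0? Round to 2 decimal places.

38.48 points

Switching from a contribution of 52 to 0 lets Player J keep an extra 52 points, but lowers the group account by 52, which costs Player J their own share of that drop: 0.26 × 52 = 13.52.
Net gain = 52 − 13.52 = 38.48. The private return per contributed unit (0.26) is below 1, so free-riding is indeed the best response regardless of what the others do.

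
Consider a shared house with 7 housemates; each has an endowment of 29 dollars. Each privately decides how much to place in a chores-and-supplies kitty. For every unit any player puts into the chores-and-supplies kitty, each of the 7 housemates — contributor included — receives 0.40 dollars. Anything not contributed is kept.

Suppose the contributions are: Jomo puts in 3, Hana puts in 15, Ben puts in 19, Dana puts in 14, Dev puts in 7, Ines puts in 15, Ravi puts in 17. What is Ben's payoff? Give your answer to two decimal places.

46.00 dollars

Total contributed: 3 + 15 + 19 + 14 + 7 + 15 + 17 = 90.
Each receives 0.40 × 90 = 36.00 from the chores-and-supplies kitty.
Ben keeps 29 − 19 = 10, so Ben's payoff is 10 + 36.00 = 46.00.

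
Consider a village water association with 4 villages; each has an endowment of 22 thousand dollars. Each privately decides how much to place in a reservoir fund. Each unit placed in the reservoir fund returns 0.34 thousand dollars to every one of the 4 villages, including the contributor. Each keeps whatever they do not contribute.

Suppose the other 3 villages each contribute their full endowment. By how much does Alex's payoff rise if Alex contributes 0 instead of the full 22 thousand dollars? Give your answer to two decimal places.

Switching from a contribution of 22 to 0 lets Alex keep an extra 22 thousand dollars, but lowers the reservoir fund by 22, which costs Alex their own share of that drop: 0.34 × 22 = 7.48.
Net gain = 22 − 7.48 = 14.52. The private return per contributed unit (0.34) is below 1, so free-riding is indeed the best response regardless of what the others do.

14.52 thousand dollars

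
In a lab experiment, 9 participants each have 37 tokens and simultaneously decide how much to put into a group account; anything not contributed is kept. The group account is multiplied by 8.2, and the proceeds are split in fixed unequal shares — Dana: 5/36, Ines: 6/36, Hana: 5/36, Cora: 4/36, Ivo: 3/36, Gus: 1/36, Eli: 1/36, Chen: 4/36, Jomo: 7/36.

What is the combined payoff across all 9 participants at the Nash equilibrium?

Each unit j contributes comes back to j as 8.2 × (j's share), so j prefers to contribute only if that share exceeds 1/8.2 = 0.1220; otherwise keeping the unit dominates.
Dana, Ines, Hana and Jomo are above the threshold, contributing 37 each; the remaining 5 contribute 0. Total contributed: 148.
The group account pays out 8.2 × 148 = 1213.60 in total (split across the unequal shares, but the aggregate is all that matters for the group sum).
The 5 free-riders keep 37 each, adding 185. Group total = 185 + 1213.60 = 1398.60.

1398.60 tokens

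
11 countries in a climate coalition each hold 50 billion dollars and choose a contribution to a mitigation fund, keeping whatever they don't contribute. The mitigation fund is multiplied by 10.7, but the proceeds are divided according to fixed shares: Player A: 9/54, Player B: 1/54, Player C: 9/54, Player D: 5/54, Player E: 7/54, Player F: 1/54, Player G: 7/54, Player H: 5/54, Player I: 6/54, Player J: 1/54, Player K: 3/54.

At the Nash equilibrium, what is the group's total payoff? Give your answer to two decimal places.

2975.00 billion dollars

For player j, contributing a unit is worthwhile iff 10.7 × (j's share) ≥ 1, i.e. iff j's share is at least 0.0935.
The shares above 0.0935 belong to Player A, Player C, Player E, Player G and Player I, contributing 50 each; the remaining 6 contribute 0. Total contributed: 250.
The mitigation fund pays out 10.7 × 250 = 2675.00 in total (split across the unequal shares, but the aggregate is all that matters for the group sum).
The 6 free-riders keep 50 each, adding 300. Group total = 300 + 2675.00 = 2975.00.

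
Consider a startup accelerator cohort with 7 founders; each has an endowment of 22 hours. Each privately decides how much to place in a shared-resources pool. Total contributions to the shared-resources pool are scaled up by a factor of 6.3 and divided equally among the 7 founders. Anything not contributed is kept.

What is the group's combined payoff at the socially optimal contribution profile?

970.20 hours

Each contributed unit returns 6.300 to the group as a whole (0.9000 to each of 7 players), which exceeds 1, so the social optimum is full contribution: group total = 6.300 × 154 = 970.20.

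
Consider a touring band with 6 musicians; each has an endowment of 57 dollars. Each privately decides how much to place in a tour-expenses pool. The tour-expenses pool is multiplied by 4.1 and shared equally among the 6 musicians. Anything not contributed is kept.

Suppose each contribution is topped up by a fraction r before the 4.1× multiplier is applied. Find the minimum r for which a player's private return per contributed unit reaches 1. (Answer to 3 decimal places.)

With matching at rate r, one contributed unit becomes (1 + r) in the tour-expenses pool and returns 4.1 × (1 + r) / 6 to the contributor.
Setting this equal to 1: 1 + r = 6/4.1 = 1.4634.
So the minimum matching rate is r = 1.4634 − 1 = 0.463.

0.463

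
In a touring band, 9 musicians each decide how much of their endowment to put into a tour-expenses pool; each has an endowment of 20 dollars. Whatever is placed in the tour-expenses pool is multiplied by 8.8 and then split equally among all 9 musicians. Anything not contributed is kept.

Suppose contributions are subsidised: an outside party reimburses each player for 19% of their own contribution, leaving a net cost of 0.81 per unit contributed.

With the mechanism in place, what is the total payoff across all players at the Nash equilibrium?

With the mechanism, a contributed unit returns (8.8/9) / 0.81 = 1.2071 per unit of net cost to the contributor — now above 1 — so contributing fully is weakly dominant for every player.
So the Nash equilibrium is full contribution by all 9; the group earns 9 × (20 × 0.19 + 8.8 × 20) = 1618.20.

1618.20 dollars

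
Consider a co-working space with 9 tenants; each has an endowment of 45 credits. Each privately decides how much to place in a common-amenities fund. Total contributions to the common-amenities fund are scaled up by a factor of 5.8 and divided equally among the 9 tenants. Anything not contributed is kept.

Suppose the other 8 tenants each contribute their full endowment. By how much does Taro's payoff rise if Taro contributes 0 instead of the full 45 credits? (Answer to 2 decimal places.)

16.00 credits

Switching from a contribution of 45 to 0 lets Taro keep an extra 45 credits, but lowers the common-amenities fund by 45, which costs Taro their own share of that drop: 5.8/9 × 45 = 29.00.
Net gain = 45 − 29.00 = 16.00. The private return per contributed unit (0.6444) is below 1, so free-riding is indeed the best response regardless of what the others do.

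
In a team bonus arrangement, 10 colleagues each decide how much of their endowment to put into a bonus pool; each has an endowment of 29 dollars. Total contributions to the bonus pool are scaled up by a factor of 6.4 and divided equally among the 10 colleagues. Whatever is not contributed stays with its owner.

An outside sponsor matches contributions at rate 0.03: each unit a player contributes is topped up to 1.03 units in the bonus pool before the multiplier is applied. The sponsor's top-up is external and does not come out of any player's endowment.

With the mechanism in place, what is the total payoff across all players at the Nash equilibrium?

Even with the mechanism, each unit contributed returns only 6.4 × 1.03 / 10 = 0.6592 per unit of net cost, so contributing nothing is still dominant.
At the Nash equilibrium no one contributes; group total payoff = 10 × 29 = 290.

290.00 dollars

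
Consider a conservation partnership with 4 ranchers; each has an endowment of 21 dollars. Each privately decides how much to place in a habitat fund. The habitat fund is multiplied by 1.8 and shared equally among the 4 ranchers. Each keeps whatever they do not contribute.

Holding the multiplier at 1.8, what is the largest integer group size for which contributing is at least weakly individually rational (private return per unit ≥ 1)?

Private return per unit is 1.8/(group size), which is ≥ 1 whenever the group size is ≤ 1.8.
The largest such integer is 1.

1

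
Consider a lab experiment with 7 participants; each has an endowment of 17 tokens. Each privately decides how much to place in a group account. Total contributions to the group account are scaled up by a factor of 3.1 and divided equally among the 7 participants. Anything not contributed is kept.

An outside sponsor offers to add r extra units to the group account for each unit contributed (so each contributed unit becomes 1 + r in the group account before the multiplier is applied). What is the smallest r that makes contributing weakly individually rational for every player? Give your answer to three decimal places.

1.258

With matching at rate r, one contributed unit becomes (1 + r) in the group account and returns 3.1 × (1 + r) / 7 to the contributor.
Setting this equal to 1: 1 + r = 7/3.1 = 2.2581.
So the minimum matching rate is r = 2.2581 − 1 = 1.258.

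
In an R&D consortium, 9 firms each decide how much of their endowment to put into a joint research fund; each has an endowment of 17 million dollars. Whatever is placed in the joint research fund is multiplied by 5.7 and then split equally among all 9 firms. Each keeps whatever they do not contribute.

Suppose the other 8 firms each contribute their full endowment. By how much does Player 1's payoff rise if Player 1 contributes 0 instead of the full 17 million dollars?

6.23 million dollars

Switching from a contribution of 17 to 0 lets Player 1 keep an extra 17 million dollars, but lowers the joint research fund by 17, which costs Player 1 their own share of that drop: 5.7/9 × 17 = 10.77.
Net gain = 17 − 10.77 = 6.23. The private return per contributed unit (0.6333) is below 1, so free-riding is indeed the best response regardless of what the others do.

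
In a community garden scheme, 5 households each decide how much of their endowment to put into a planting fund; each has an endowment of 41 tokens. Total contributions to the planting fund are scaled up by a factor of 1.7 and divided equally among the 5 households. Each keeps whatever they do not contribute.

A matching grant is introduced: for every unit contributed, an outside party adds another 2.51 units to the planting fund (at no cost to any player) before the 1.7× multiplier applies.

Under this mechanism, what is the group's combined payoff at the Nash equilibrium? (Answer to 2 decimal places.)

The effective private return per unit is now 1.7 × 3.51 / 5 = 1.1934 > 1, so every player's dominant strategy flips to full contribution.
So the Nash equilibrium is full contribution by all 5; the group earns 1.7 × 3.51 × 205 = 1223.24.

1223.24 tokens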